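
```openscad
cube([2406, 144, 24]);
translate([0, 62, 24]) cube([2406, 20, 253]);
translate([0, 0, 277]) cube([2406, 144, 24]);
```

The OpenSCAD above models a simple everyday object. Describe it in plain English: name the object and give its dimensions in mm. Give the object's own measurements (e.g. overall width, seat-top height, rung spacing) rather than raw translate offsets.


An I-beam lying along x, 2406 mm long. Overall section height 301 mm. Two flanges 144 mm wide (y) and 24 mm thick, one on the floor and one at the top; a web 20 mm thick runs between them, centred on the flange width.


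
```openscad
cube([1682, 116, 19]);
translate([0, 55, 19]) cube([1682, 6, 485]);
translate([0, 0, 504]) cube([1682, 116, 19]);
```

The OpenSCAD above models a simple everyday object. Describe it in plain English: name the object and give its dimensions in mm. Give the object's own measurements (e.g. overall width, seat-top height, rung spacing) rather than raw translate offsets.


An I-beam lying along x, 1682 mm long. Overall section height 523 mm. Two flanges 116 mm wide (y) and 19 mm thick, one on the floor and one at the top; a web 6 mm thick runs between them, centred on the flange width.


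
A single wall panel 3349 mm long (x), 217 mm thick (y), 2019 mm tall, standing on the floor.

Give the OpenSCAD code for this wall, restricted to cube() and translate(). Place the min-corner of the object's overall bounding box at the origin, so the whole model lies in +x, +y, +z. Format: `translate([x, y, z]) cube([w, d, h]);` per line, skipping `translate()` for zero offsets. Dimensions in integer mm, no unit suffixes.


cube([3349, 217, 2019]);


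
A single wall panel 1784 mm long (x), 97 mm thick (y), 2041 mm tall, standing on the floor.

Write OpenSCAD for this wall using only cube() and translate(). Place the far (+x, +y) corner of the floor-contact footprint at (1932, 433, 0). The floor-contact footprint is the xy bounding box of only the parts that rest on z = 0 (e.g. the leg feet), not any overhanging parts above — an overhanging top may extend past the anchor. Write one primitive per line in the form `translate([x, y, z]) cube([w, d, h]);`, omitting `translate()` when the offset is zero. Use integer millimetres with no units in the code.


translate([148, 336, 0]) cube([1784, 97, 2041]);


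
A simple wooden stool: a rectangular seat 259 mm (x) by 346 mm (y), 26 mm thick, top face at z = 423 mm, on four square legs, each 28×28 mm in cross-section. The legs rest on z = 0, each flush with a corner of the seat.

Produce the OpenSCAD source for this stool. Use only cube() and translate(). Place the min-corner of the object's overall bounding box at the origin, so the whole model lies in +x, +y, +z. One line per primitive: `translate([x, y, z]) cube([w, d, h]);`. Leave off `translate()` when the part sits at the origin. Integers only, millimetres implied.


translate([0, 0, 397]) cube([259, 346, 26]);
cube([28, 28, 397]);
translate([231, 0, 0]) cube([28, 28, 397]);
translate([0, 318, 0]) cube([28, 28, 397]);
translate([231, 318, 0]) cube([28, 28, 397]);


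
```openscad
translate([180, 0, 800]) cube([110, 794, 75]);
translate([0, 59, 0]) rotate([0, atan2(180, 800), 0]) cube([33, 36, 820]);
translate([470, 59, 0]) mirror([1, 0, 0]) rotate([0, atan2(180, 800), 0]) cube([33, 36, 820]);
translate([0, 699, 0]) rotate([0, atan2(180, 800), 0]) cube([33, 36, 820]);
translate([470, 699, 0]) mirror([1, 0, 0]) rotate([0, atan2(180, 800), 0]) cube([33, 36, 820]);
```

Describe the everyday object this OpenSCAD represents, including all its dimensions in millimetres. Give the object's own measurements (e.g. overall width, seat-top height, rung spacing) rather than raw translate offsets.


A sawhorse. A 110×794×75 mm beam (x, y, z) sits on two A-frame leg pairs. Each pair is two raked legs of 33×36 mm section (36 mm along y) splaying symmetrically in x. Each leg rises 800 mm vertically over 180 mm of horizontal reach and is 820 mm long along its own axis. Every leg's outer bottom edge rests on the floor and its outer top edge meets a bottom edge of the beam — the left legs (tilting toward +x) meet the beam's −x bottom edge, the right legs (their mirror images, tilting toward −x) meet its +x bottom edge — so the leg tops tuck under the beam, the beam's underside is 800 mm above the floor, and the feet are 470 mm apart outside-to-outside with the beam centred between them. The two leg pairs are set in 59 mm from either end of the beam.


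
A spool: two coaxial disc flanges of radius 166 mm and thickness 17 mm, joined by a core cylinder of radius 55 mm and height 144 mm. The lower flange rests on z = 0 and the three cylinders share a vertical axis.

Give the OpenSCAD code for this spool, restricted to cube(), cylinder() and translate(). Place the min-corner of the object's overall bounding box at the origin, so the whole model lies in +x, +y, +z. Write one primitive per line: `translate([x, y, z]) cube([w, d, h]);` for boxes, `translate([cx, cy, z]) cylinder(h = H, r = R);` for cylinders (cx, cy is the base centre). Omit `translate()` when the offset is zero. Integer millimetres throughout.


translate([166, 166, 0]) cylinder(h = 17, r = 166);
translate([166, 166, 17]) cylinder(h = 144, r = 55);
translate([166, 166, 161]) cylinder(h = 17, r = 166);


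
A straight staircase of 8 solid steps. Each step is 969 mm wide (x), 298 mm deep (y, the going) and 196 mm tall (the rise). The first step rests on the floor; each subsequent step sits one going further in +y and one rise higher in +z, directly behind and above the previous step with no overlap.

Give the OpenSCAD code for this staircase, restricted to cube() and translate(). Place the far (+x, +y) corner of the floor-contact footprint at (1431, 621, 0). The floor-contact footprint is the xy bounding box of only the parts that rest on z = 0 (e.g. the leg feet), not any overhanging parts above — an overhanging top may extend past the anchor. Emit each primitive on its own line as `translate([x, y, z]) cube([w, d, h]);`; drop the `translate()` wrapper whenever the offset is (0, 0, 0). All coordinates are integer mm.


translate([462, 323, 0]) cube([969, 298, 196]);
translate([462, 621, 196]) cube([969, 298, 196]);
translate([462, 919, 392]) cube([969, 298, 196]);
translate([462, 1217, 588]) cube([969, 298, 196]);
translate([462, 1515, 784]) cube([969, 298, 196]);
translate([462, 1813, 980]) cube([969, 298, 196]);
translate([462, 2111, 1176]) cube([969, 298, 196]);
translate([462, 2409, 1372]) cube([969, 298, 196]);


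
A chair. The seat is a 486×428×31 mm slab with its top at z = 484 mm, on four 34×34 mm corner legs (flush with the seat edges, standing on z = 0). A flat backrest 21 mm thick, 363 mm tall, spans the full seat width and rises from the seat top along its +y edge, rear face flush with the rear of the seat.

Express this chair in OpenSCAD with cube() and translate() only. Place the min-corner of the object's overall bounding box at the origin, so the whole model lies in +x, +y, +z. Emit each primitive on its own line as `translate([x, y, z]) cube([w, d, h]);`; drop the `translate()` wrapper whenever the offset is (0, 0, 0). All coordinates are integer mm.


translate([0, 0, 453]) cube([486, 428, 31]);
cube([34, 34, 453]);
translate([452, 0, 0]) cube([34, 34, 453]);
translate([0, 394, 0]) cube([34, 34, 453]);
translate([452, 394, 0]) cube([34, 34, 453]);
translate([0, 407, 484]) cube([486, 21, 363]);


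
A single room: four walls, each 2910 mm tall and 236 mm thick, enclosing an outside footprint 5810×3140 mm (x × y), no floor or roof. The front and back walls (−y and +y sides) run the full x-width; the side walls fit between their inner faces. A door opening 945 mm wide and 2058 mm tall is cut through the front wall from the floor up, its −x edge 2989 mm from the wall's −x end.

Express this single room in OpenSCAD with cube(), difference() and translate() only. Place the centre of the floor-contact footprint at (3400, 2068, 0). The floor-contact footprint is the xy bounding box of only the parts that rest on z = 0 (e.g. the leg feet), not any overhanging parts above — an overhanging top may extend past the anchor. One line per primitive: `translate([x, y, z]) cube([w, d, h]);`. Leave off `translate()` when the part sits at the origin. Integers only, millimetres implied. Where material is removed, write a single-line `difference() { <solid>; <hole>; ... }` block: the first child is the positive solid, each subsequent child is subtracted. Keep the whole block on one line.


difference() { translate([495, 498, 0]) cube([5810, 236, 2910]); translate([3484, 498, 0]) cube([945, 236, 2058]); }
translate([495, 3402, 0]) cube([5810, 236, 2910]);
translate([495, 734, 0]) cube([236, 2668, 2910]);
translate([6069, 734, 0]) cube([236, 2668, 2910]);


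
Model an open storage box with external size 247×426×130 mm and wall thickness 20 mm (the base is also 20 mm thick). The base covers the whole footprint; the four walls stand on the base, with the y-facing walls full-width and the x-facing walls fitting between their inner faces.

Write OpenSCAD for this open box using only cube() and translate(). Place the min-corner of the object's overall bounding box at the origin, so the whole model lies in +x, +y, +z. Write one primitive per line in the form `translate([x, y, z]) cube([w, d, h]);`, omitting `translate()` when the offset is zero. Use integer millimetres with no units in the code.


cube([247, 426, 20]);
translate([0, 0, 20]) cube([247, 20, 110]);
translate([0, 406, 20]) cube([247, 20, 110]);
translate([0, 20, 20]) cube([20, 386, 110]);
translate([227, 20, 20]) cube([20, 386, 110]);


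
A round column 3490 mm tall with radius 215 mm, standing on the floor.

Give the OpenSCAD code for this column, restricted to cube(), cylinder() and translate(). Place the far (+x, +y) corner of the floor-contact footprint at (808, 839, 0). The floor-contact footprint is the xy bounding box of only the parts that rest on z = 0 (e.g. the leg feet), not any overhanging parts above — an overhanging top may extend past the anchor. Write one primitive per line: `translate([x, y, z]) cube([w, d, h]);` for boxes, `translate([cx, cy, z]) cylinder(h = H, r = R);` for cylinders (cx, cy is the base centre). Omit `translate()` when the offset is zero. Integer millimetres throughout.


translate([593, 624, 0]) cylinder(h = 3490, r = 215);


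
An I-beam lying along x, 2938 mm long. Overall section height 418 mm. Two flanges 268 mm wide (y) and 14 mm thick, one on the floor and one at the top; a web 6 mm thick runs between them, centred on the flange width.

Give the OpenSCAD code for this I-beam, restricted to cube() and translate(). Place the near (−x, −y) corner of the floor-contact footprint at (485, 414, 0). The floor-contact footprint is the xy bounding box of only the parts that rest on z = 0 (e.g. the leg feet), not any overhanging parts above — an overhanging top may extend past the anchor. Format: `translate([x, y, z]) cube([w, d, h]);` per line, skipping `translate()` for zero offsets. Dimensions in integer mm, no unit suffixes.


translate([485, 414, 0]) cube([2938, 268, 14]);
translate([485, 545, 14]) cube([2938, 6, 390]);
translate([485, 414, 404]) cube([2938, 268, 14]);


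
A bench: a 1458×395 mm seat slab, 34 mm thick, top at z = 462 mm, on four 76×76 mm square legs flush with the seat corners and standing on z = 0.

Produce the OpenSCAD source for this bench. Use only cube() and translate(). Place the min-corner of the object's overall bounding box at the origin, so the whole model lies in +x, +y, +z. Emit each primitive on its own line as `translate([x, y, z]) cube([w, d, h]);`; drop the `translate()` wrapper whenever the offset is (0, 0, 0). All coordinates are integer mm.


translate([0, 0, 428]) cube([1458, 395, 34]);
cube([76, 76, 428]);
translate([0, 319, 0]) cube([76, 76, 428]);
translate([1382, 0, 0]) cube([76, 76, 428]);
translate([1382, 319, 0]) cube([76, 76, 428]);


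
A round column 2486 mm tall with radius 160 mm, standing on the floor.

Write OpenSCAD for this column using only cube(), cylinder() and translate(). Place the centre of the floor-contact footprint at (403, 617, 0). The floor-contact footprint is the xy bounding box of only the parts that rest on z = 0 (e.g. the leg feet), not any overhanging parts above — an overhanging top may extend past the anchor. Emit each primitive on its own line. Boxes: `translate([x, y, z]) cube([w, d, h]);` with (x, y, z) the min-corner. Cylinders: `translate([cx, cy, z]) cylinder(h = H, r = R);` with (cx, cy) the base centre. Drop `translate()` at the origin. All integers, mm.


translate([403, 617, 0]) cylinder(h = 2486, r = 160);


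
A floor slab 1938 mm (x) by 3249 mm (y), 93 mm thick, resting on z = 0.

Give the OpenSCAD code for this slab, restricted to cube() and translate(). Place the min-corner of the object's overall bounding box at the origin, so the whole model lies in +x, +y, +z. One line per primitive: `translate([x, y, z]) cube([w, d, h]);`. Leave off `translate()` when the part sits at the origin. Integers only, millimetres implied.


cube([1938, 3249, 93]);


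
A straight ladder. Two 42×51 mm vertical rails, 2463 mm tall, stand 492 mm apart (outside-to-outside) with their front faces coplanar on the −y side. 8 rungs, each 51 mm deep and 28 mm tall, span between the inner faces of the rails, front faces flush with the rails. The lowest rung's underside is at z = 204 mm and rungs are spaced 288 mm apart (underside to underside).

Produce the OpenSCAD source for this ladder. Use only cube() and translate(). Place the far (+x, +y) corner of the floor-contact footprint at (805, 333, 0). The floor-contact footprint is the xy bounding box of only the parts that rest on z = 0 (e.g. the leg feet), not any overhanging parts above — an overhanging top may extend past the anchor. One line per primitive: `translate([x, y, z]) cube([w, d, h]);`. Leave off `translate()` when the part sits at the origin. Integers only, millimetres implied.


translate([313, 282, 0]) cube([42, 51, 2463]);
translate([763, 282, 0]) cube([42, 51, 2463]);
translate([355, 282, 204]) cube([408, 51, 28]);
translate([355, 282, 492]) cube([408, 51, 28]);
translate([355, 282, 780]) cube([408, 51, 28]);
translate([355, 282, 1068]) cube([408, 51, 28]);
translate([355, 282, 1356]) cube([408, 51, 28]);
translate([355, 282, 1644]) cube([408, 51, 28]);
translate([355, 282, 1932]) cube([408, 51, 28]);
translate([355, 282, 2220]) cube([408, 51, 28]);


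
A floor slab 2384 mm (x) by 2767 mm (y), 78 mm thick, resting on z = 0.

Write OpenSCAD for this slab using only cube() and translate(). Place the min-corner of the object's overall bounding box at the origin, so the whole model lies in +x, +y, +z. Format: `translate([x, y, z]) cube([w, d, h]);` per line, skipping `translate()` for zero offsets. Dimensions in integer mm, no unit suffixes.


cube([2384, 2767, 78]);


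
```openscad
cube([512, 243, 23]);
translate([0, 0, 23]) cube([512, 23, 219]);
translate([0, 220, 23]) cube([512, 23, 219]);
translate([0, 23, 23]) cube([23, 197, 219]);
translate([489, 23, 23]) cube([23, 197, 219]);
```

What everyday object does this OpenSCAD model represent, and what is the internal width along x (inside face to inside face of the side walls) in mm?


An open box. The internal width is 466 mm.

A 512×243 base slab with four walls standing on it — an open box. The base is 512 mm wide and the walls are 23 mm thick, so the internal width is 512 − 2 × 23 = 466 mm.


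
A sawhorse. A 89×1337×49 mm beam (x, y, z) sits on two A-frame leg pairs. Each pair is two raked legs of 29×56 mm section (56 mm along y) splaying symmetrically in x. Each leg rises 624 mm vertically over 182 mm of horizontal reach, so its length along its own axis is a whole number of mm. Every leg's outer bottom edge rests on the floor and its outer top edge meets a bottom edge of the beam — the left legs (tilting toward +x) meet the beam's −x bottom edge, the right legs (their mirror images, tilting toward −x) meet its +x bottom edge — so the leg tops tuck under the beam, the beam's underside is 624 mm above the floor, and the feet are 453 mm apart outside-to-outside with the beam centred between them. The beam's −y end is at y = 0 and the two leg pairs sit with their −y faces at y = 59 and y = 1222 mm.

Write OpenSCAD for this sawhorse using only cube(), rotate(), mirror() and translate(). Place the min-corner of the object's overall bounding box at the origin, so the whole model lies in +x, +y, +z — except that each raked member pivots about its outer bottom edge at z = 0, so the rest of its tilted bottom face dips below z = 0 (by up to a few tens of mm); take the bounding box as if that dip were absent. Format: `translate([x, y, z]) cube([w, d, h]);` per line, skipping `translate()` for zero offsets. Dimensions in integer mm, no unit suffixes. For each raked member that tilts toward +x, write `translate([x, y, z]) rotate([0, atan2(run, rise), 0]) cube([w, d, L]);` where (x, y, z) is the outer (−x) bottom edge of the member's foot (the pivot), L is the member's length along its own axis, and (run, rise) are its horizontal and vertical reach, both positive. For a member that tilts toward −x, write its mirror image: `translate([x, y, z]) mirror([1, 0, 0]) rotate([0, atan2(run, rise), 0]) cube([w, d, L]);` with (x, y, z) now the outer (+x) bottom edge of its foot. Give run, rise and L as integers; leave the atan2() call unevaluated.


// leg length = √(182² + 624²) = 650
// right-leg outer foot x = 2·182 + 89 = 453
// beam min-corner = (182, 0, 624)
translate([182, 0, 624]) cube([89, 1337, 49]);
translate([0, 59, 0]) rotate([0, atan2(182, 624), 0]) cube([29, 56, 650]);
translate([453, 59, 0]) mirror([1, 0, 0]) rotate([0, atan2(182, 624), 0]) cube([29, 56, 650]);
translate([0, 1222, 0]) rotate([0, atan2(182, 624), 0]) cube([29, 56, 650]);
translate([453, 1222, 0]) mirror([1, 0, 0]) rotate([0, atan2(182, 624), 0]) cube([29, 56, 650]);


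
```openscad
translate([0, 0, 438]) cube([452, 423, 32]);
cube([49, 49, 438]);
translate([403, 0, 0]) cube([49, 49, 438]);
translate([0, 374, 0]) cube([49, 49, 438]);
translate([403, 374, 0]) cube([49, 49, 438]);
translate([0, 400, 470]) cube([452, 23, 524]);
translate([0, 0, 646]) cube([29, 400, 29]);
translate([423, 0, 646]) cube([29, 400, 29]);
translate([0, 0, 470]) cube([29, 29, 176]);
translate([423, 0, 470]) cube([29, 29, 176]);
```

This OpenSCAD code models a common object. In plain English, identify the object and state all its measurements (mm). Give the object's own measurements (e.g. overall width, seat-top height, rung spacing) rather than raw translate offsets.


A chair. The seat is a 452×423×32 mm slab with its top at z = 470 mm, on four 49×49 mm corner legs (flush with the seat edges, standing on z = 0). A flat backrest 23 mm thick, 524 mm tall, spans the full seat width and rises from the seat top along its +y edge, rear face flush with the rear of the seat. Two armrests of 29×29 mm section run along each side from the seat's front edge to the front of the backrest, top faces 205 mm above the seat top and outer faces flush with the seat's x-edges; a 29×29 mm post under the front of each armrest stands on the seat at the front corner.


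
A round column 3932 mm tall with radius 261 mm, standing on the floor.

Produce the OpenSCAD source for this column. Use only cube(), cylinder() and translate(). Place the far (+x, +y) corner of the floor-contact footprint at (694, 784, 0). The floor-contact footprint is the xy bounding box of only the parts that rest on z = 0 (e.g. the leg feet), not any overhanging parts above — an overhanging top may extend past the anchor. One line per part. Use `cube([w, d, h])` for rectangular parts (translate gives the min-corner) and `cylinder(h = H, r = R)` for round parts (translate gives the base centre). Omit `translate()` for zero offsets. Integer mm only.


translate([433, 523, 0]) cylinder(h = 3932, r = 261);


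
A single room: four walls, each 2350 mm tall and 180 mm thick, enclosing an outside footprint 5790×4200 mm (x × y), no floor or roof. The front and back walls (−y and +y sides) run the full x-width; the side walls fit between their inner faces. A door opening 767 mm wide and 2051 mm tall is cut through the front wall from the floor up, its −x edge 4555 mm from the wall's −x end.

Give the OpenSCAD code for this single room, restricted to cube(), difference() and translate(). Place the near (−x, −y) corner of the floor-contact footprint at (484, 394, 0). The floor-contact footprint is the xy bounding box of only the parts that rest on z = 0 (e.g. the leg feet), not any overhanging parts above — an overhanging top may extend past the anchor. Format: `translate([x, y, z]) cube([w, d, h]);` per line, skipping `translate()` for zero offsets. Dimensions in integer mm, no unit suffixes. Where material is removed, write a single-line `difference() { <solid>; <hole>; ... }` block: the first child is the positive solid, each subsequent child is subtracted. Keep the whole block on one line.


difference() { translate([484, 394, 0]) cube([5790, 180, 2350]); translate([5039, 394, 0]) cube([767, 180, 2051]); }
translate([484, 4414, 0]) cube([5790, 180, 2350]);
translate([484, 574, 0]) cube([180, 3840, 2350]);
translate([6094, 574, 0]) cube([180, 3840, 2350]);


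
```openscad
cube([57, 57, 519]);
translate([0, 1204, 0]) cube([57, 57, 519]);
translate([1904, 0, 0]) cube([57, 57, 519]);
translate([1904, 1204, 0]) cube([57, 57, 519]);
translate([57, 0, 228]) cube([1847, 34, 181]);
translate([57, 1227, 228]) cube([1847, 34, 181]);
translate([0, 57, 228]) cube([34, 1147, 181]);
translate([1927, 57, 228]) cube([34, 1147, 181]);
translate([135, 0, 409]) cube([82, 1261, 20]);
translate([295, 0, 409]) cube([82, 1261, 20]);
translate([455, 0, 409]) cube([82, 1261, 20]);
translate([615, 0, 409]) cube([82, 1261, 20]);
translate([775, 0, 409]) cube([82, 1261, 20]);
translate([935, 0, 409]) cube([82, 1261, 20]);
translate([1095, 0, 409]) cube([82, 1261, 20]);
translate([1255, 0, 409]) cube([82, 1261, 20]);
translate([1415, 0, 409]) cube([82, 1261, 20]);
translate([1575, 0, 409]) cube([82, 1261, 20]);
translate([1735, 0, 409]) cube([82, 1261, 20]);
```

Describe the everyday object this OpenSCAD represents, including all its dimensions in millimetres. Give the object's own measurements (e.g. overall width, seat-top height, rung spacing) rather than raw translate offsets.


A bed frame 1961 mm long (x) by 1261 mm wide (y). Four 57×57 mm corner posts, 519 mm tall, at the corners of the footprint. Four rails of 34 mm thickness and 181 mm height run between adjacent posts with their undersides at z = 228 mm, their outer faces flush with the outside of the frame (the two x-running rails run between the posts' inner faces; the two y-running rails run between the posts' inner faces). 11 slats, each 82 mm wide (x) and 20 mm thick, lie across the top of the two x-running rails, running the full 1261 mm width of the frame in y; along x they sit between the end posts with a 78 mm gap after the −x posts and between neighbouring slats, leaving 87 mm before the +x posts.


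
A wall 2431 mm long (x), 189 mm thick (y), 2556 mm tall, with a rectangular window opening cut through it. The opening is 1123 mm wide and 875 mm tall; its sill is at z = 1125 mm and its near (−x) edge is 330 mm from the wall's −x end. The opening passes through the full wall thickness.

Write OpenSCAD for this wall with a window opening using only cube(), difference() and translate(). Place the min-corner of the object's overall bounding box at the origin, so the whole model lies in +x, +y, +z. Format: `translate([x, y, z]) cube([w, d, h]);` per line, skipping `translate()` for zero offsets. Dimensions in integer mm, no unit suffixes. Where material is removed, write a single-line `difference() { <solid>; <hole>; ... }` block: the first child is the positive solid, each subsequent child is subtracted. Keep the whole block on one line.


difference() { cube([2431, 189, 2556]); translate([330, 0, 1125]) cube([1123, 189, 875]); }


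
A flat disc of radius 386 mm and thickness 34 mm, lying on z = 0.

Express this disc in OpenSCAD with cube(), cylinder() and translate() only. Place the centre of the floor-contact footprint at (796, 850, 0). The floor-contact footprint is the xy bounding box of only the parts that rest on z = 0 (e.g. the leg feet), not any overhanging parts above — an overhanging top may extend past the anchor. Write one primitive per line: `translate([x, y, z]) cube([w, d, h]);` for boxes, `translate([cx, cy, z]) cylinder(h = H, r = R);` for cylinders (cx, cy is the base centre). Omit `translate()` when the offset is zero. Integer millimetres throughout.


translate([796, 850, 0]) cylinder(h = 34, r = 386);


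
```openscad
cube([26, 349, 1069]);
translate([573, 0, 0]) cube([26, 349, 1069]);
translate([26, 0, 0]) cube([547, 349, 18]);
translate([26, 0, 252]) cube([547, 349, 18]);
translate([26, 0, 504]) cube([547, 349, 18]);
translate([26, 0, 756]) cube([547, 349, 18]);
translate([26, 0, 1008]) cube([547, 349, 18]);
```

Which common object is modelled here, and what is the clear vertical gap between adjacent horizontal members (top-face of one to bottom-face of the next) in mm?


A bookshelf. The clear shelf gap is 234 mm.

Two tall side panels with 5 horizontal boards between them — a bookshelf. The first two shelf undersides are at z = 0 and z = 252; with shelf thickness 18, the clear gap is 252 − 0 − 18 = 234 mm.


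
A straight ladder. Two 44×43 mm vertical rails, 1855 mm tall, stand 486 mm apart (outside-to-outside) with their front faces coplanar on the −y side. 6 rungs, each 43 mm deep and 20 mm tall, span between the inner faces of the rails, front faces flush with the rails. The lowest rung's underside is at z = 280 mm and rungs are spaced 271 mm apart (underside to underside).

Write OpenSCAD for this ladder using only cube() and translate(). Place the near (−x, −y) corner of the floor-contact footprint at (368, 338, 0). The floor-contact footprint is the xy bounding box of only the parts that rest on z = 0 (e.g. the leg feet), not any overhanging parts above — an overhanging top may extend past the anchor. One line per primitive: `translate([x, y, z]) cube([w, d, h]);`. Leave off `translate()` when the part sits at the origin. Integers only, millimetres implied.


translate([368, 338, 0]) cube([44, 43, 1855]);
translate([810, 338, 0]) cube([44, 43, 1855]);
translate([412, 338, 280]) cube([398, 43, 20]);
translate([412, 338, 551]) cube([398, 43, 20]);
translate([412, 338, 822]) cube([398, 43, 20]);
translate([412, 338, 1093]) cube([398, 43, 20]);
translate([412, 338, 1364]) cube([398, 43, 20]);
translate([412, 338, 1635]) cube([398, 43, 20]);


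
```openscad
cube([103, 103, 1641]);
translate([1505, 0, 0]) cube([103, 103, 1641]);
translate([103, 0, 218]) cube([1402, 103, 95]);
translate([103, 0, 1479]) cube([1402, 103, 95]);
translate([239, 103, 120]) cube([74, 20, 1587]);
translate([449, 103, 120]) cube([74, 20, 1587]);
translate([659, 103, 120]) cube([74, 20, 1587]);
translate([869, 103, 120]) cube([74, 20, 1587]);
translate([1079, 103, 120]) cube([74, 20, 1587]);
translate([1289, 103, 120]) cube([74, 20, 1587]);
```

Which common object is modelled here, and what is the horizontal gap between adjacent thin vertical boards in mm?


A fence section. The picket gap is 136 mm.

Two posts, two rails, 6 pickets — a fence section. Span 1402 mm holds 6 pickets of 74 mm with 7 equal gaps: ⌊(1402 − 6·74) / 7⌋ = 136 mm.


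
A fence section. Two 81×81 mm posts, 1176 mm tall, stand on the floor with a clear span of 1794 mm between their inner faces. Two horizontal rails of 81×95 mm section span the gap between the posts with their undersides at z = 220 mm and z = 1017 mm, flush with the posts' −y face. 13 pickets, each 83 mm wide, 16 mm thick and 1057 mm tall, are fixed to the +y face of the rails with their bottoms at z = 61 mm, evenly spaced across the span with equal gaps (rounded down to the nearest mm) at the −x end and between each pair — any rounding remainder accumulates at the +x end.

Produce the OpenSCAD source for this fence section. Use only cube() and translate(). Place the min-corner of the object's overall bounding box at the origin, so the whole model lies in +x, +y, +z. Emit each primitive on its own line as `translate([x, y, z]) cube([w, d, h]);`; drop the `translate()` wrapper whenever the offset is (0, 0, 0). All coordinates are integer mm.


cube([81, 81, 1176]);
translate([1875, 0, 0]) cube([81, 81, 1176]);
translate([81, 0, 220]) cube([1794, 81, 95]);
translate([81, 0, 1017]) cube([1794, 81, 95]);
translate([132, 81, 61]) cube([83, 16, 1057]);
translate([266, 81, 61]) cube([83, 16, 1057]);
translate([400, 81, 61]) cube([83, 16, 1057]);
translate([534, 81, 61]) cube([83, 16, 1057]);
translate([668, 81, 61]) cube([83, 16, 1057]);
translate([802, 81, 61]) cube([83, 16, 1057]);
translate([936, 81, 61]) cube([83, 16, 1057]);
translate([1070, 81, 61]) cube([83, 16, 1057]);
translate([1204, 81, 61]) cube([83, 16, 1057]);
translate([1338, 81, 61]) cube([83, 16, 1057]);
translate([1472, 81, 61]) cube([83, 16, 1057]);
translate([1606, 81, 61]) cube([83, 16, 1057]);
translate([1740, 81, 61]) cube([83, 16, 1057]);


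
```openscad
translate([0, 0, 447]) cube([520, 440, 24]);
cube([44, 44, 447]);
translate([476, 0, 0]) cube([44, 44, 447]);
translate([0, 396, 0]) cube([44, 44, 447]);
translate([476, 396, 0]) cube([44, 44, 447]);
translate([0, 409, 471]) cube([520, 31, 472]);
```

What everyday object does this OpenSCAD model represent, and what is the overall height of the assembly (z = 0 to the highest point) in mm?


A chair. The overall height is 943 mm.

A slab on four corner posts with a tall panel at the back — a chair. The seat slab sits at z = 447 with thickness 24, and the 472 mm backrest starts at the seat top, so the overall height is 447 + 24 + 472 = 943 mm.


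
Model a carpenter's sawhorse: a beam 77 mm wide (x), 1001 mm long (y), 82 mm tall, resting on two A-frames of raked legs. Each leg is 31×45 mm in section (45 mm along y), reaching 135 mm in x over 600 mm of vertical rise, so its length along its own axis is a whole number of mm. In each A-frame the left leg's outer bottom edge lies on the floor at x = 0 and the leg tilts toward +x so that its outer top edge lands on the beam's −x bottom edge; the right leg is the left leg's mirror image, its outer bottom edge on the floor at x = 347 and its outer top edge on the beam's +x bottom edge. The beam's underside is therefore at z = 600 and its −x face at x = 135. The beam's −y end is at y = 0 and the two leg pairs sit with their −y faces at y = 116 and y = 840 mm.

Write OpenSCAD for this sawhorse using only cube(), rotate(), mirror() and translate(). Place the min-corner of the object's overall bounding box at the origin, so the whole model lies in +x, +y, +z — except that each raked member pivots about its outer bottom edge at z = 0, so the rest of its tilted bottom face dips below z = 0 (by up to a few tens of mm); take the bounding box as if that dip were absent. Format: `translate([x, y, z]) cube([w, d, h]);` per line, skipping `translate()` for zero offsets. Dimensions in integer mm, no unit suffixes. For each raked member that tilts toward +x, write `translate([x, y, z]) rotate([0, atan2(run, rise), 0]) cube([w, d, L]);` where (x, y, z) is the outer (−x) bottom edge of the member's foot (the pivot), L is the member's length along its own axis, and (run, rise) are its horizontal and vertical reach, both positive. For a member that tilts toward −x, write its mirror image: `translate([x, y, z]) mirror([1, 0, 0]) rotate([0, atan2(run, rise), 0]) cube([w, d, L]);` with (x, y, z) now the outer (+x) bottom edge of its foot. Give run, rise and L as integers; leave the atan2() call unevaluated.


// leg length = √(135² + 600²) = 615
// right-leg outer foot x = 2·135 + 77 = 347
// beam min-corner = (135, 0, 600)
translate([135, 0, 600]) cube([77, 1001, 82]);
translate([0, 116, 0]) rotate([0, atan2(135, 600), 0]) cube([31, 45, 615]);
translate([347, 116, 0]) mirror([1, 0, 0]) rotate([0, atan2(135, 600), 0]) cube([31, 45, 615]);
translate([0, 840, 0]) rotate([0, atan2(135, 600), 0]) cube([31, 45, 615]);
translate([347, 840, 0]) mirror([1, 0, 0]) rotate([0, atan2(135, 600), 0]) cube([31, 45, 615]);


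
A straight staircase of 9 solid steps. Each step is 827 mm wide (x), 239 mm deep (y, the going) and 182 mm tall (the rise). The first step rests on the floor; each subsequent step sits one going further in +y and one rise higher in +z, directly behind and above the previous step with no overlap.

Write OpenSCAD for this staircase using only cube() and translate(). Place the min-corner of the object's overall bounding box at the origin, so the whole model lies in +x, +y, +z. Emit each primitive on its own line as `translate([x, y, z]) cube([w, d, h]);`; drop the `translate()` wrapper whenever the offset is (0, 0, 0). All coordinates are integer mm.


cube([827, 239, 182]);
translate([0, 239, 182]) cube([827, 239, 182]);
translate([0, 478, 364]) cube([827, 239, 182]);
translate([0, 717, 546]) cube([827, 239, 182]);
translate([0, 956, 728]) cube([827, 239, 182]);
translate([0, 1195, 910]) cube([827, 239, 182]);
translate([0, 1434, 1092]) cube([827, 239, 182]);
translate([0, 1673, 1274]) cube([827, 239, 182]);
translate([0, 1912, 1456]) cube([827, 239, 182]);


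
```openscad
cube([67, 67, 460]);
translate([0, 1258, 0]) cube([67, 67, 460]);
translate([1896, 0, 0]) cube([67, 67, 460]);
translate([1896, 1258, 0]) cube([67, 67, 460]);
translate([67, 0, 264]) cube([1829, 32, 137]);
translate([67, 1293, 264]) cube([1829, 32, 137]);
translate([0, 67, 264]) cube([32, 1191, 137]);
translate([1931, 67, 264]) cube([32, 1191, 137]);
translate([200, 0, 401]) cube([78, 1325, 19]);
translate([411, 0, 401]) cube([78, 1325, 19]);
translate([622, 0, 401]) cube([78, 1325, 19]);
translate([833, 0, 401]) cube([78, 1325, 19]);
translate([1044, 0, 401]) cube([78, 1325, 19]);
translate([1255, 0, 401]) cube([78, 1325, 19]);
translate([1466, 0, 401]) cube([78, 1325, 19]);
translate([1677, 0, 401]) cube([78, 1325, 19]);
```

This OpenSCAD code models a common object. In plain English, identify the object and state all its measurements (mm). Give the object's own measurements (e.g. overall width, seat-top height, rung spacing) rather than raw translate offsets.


A bed frame 1963 mm long (x) by 1325 mm wide (y). Four 67×67 mm corner posts, 460 mm tall, at the corners of the footprint. Four rails of 32 mm thickness and 137 mm height run between adjacent posts with their undersides at z = 264 mm, their outer faces flush with the outside of the frame (the two x-running rails run between the posts' inner faces; the two y-running rails run between the posts' inner faces). 8 slats, each 78 mm wide (x) and 19 mm thick, lie across the top of the two x-running rails, running the full 1325 mm width of the frame in y; along x they sit between the end posts with a 133 mm gap after the −x posts and between neighbouring slats, leaving 141 mm before the +x posts.


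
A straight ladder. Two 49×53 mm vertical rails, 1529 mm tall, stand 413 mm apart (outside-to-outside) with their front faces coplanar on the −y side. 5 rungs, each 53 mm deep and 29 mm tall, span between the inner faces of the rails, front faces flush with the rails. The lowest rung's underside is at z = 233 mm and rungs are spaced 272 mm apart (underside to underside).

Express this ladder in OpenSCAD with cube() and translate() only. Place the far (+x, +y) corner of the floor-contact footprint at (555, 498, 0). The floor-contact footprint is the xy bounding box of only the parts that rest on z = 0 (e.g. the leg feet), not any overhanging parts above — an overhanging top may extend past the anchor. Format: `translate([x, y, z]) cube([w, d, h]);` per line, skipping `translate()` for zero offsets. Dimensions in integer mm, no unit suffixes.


// rung span = 413 - 2*49 = 315
// rung[k] z = 233 + k*272
translate([142, 445, 0]) cube([49, 53, 1529]);
translate([506, 445, 0]) cube([49, 53, 1529]);
translate([191, 445, 233]) cube([315, 53, 29]);
translate([191, 445, 505]) cube([315, 53, 29]);
translate([191, 445, 777]) cube([315, 53, 29]);
translate([191, 445, 1049]) cube([315, 53, 29]);
translate([191, 445, 1321]) cube([315, 53, 29]);


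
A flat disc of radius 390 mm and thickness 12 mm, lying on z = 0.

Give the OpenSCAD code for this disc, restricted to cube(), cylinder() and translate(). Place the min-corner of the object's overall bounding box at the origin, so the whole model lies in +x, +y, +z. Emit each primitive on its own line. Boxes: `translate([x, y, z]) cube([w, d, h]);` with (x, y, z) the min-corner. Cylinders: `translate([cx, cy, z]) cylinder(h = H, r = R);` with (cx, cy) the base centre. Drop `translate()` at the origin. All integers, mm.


translate([390, 390, 0]) cylinder(h = 12, r = 390);


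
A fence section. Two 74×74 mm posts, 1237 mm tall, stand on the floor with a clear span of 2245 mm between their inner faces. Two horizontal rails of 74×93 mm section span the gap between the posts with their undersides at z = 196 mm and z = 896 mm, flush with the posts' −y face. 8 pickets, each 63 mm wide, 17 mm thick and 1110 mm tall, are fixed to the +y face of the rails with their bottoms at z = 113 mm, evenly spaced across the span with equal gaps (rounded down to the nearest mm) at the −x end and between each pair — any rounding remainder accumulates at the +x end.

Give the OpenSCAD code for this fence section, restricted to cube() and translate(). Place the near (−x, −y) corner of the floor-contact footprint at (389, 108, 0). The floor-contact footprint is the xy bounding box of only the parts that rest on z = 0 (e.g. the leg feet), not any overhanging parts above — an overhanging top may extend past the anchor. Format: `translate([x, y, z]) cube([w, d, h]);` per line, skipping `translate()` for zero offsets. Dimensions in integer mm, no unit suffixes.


translate([389, 108, 0]) cube([74, 74, 1237]);
translate([2708, 108, 0]) cube([74, 74, 1237]);
translate([463, 108, 196]) cube([2245, 74, 93]);
translate([463, 108, 896]) cube([2245, 74, 93]);
translate([656, 182, 113]) cube([63, 17, 1110]);
translate([912, 182, 113]) cube([63, 17, 1110]);
translate([1168, 182, 113]) cube([63, 17, 1110]);
translate([1424, 182, 113]) cube([63, 17, 1110]);
translate([1680, 182, 113]) cube([63, 17, 1110]);
translate([1936, 182, 113]) cube([63, 17, 1110]);
translate([2192, 182, 113]) cube([63, 17, 1110]);
translate([2448, 182, 113]) cube([63, 17, 1110]);


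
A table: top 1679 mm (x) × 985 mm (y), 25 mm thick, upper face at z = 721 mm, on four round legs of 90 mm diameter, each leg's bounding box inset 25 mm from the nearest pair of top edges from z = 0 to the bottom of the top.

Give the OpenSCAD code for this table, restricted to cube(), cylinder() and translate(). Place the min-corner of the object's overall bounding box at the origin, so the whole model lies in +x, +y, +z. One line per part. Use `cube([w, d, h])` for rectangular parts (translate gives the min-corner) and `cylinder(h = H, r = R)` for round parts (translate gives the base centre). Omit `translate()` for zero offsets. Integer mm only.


// leg_h = 721 - 25 = 696
translate([0, 0, 696]) cube([1679, 985, 25]);
translate([70, 70, 0]) cylinder(h = 696, r = 45);
translate([1609, 70, 0]) cylinder(h = 696, r = 45);
translate([70, 915, 0]) cylinder(h = 696, r = 45);
translate([1609, 915, 0]) cylinder(h = 696, r = 45);


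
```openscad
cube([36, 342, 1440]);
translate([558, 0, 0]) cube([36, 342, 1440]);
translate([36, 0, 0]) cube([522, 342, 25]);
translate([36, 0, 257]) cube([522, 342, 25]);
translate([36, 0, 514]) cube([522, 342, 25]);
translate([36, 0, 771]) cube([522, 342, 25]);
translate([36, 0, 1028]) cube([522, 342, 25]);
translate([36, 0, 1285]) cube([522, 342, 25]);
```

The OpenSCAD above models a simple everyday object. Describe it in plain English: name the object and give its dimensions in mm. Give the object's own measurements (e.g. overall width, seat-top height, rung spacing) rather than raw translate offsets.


An open bookshelf. Two side panels, each 36 mm thick, 342 mm deep and 1440 mm tall, stand 594 mm apart (outside-to-outside). Between them sit 6 shelves, each 25 mm thick and 342 mm deep, spanning the full gap between the sides. The bottom shelf rests on the floor (its underside at z = 0) and the clear gap between one shelf's top and the next shelf's underside is 232 mm.
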